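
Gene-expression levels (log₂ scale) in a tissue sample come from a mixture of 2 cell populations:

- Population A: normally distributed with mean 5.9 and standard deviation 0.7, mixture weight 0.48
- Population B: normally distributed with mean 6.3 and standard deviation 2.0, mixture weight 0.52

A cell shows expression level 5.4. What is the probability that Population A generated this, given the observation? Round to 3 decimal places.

0.693

By Bayes' theorem, P(k | x) = w_k f_k(x) / Σ_j w_j f_j(x).
Normal densities:
  f_A = 0.441593
  f_B = 0.180263
Prior × likelihood for each component:
  w_A·f_A = 0.48 × 0.441593 = 0.211965
  w_B·f_B = 0.52 × 0.180263 = 0.093737
Denominator: 0.211965 + 0.093737 = 0.305702
So the posterior for Population A is 0.211965 / 0.305702 ≈ 0.693.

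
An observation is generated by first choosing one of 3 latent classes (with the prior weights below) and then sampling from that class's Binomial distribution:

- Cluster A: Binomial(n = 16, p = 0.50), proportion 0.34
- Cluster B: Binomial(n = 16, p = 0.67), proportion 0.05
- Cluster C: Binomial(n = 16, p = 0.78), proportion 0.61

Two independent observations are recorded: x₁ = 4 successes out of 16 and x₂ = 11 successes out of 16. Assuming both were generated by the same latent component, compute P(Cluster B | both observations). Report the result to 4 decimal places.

0.0100

P(component k | x) = π_k·f_k(x) / marginal(x), where marginal(x) = Σ_j π_j·f_j(x).
Since both observations come from the same component, the likelihood for component k is f_k(x₁)·f_k(x₂).
  p_A = [C(16,4)·0.50^4·0.50^12 = 1820·0.0625·0.000244141 = 0.027771] × [0.0666504] = 0.00185095
  p_B = [C(16,4)·0.67^4·0.33^12 = 1820·0.201511·1.66789e-06 = 0.000611699] × [0.208773] = 0.000127707
  p_C = [C(16,4)·0.78^4·0.22^12 = 1820·0.370151·1.2855e-08 = 8.66008e-06] × [0.146365] = 1.26753e-06
Multiply by the mixture weights:
  π_A·p_A = 0.34 × 0.00185095 = 0.000629322
  π_B·p_B = 0.05 × 0.000127707 = 6.38533e-06
  π_C·p_C = 0.61 × 1.26753e-06 = 7.73194e-07
Evidence: 0.000629322 + 6.38533e-06 + 7.73194e-07 = 0.000636481
P(Cluster B | data) = 6.38533e-06 / 0.000636481 ≈ 0.0100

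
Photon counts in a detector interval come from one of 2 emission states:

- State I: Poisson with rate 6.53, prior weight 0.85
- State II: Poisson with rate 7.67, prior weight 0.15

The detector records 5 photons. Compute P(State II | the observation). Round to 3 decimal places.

Posterior ∝ prior × likelihood, so P(k | x) ∝ P(Z=k) f_k(x); normalise over all components.
Evaluate each component's likelihood at the observed value:
  p_I = 0.144358
  p_II = 0.103218
Prior × likelihood for each component:
  P(Z=I)·p_I = 0.85 × 0.144358 = 0.122705
  P(Z=II)·p_II = 0.15 × 0.103218 = 0.0154828
Marginal: 0.122705 + 0.0154828 = 0.138187
Responsibility of State II: 0.0154828 / 0.138187 ≈ 0.112

0.112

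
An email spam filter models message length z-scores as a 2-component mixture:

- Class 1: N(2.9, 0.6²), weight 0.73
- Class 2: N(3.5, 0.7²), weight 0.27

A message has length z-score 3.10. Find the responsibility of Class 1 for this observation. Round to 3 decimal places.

0.778

The responsibility of component k is π_k f_k(x) divided by Σ_j π_j f_j(x).
Component likelihoods at x = 3.10:
  L_1 = (1/(0.6·√(2π)))·exp(−(3.10−2.9)²/(2·0.6²)) = 0.664904·exp(-0.05556) = 0.628972
  L_2 = (1/(0.7·√(2π)))·exp(−(3.10−3.5)²/(2·0.7²)) = 0.569918·exp(-0.16327) = 0.484068
Multiply by the mixture weights:
  π_1·L_1 = 0.73 × 0.628972 = 0.45915
  π_2·L_2 = 0.27 × 0.484068 = 0.130698
Evidence: 0.45915 + 0.130698 = 0.589848
Responsibility of Class 1: 0.45915 / 0.589848 ≈ 0.778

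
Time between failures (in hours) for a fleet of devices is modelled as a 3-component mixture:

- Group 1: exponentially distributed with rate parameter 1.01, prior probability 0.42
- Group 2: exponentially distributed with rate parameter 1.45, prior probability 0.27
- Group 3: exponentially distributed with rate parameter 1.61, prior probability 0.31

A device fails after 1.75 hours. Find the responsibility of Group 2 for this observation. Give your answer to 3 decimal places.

The responsibility of component k is π_k f_k(x) divided by Σ_j π_j f_j(x).
Evaluate each component's likelihood at the observed value:
  f_1 = 0.172467
  f_2 = 0.114643
  f_3 = 0.0962058
Weight by the priors:
  π_1·f_1 = 0.42 × 0.172467 = 0.0724361
  π_2·f_2 = 0.27 × 0.114643 = 0.0309535
  π_3·f_3 = 0.31 × 0.0962058 = 0.0298238
Normaliser: 0.0724361 + 0.0309535 + 0.0298238 = 0.133213
P(Group 2 | x) = 0.0309535 / 0.133213 ≈ 0.232

0.232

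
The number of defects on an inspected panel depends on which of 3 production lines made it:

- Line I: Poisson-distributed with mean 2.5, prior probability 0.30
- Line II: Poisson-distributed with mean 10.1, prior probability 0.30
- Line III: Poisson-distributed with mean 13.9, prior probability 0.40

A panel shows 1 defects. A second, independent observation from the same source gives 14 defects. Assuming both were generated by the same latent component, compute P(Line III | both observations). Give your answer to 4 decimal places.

Posterior ∝ prior × likelihood, so P(k | x) ∝ P(Z=k) f_k(x); normalise over all components.
Since both observations come from the same component, the likelihood for component k is f_k(x₁)·f_k(x₂).
  p_I = [e^(−2.5)·2.5^1/1! = 0.205212] × [3.50764e-07] = 7.19812e-08
  p_II = [e^(−10.1)·10.1^1/1! = 0.000414904] × [0.0541647] = 2.24731e-05
  p_III = [e^(−13.9)·13.9^1/1! = 1.27738e-05] × [0.105951] = 1.3534e-06
Multiply by the mixture weights:
  P(Z=I)·p_I = 0.30 × 7.19812e-08 = 2.15944e-08
  P(Z=II)·p_II = 0.30 × 2.24731e-05 = 6.74194e-06
  P(Z=III)·p_III = 0.40 × 1.3534e-06 = 5.41361e-07
Normaliser: 2.15944e-08 + 6.74194e-06 + 5.41361e-07 = 7.3049e-06
Responsibility of Line III: 5.41361e-07 / 7.3049e-06 ≈ 0.0741

0.0741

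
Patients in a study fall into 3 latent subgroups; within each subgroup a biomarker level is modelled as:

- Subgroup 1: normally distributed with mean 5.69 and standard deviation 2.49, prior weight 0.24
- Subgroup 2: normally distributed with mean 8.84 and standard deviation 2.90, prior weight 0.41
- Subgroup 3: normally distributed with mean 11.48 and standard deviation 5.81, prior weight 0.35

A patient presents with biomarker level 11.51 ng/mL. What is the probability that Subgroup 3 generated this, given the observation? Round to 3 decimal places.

Apply Bayes' rule: the posterior for each component is proportional to its prior times its likelihood at x.
Component likelihoods at x = 11.51 ng/mL:
  L_1 = (1/(2.49·√(2π)))·exp(−(11.51−5.69)²/(2·2.49²)) = 0.160218·exp(-2.73160) = 0.0104326
  L_2 = (1/(2.90·√(2π)))·exp(−(11.51−8.84)²/(2·2.90²)) = 0.137566·exp(-0.42383) = 0.0900416
  L_3 = (1/(5.81·√(2π)))·exp(−(11.51−11.48)²/(2·5.81²)) = 0.068665·exp(-0.00001) = 0.0686638
Multiply by the mixture weights:
  π_1·L_1 = 0.24 × 0.0104326 = 0.00250382
  π_2·L_2 = 0.41 × 0.0900416 = 0.036917
  π_3·L_3 = 0.35 × 0.0686638 = 0.0240323
Denominator: 0.00250382 + 0.036917 + 0.0240323 = 0.0634532
P(Subgroup 3 | 11.51 ng/mL) = 0.0240323 / 0.0634532 ≈ 0.379

0.379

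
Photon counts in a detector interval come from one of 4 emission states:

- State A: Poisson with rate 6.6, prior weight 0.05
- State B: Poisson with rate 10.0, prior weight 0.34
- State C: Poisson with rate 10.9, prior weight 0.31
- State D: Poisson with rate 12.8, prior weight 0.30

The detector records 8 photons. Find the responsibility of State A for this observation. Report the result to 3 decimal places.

0.069

Posterior ∝ prior × likelihood, so P(k | x) ∝ P(Z=k) f_k(x); normalise over all components.
Component likelihoods at x = 8 photons:
  L_A = 0.121475
  L_B = 0.112599
  L_C = 0.0912182
  L_D = 0.0493389
Prior × likelihood for each component:
  P(Z=A)·L_A = 0.05 × 0.121475 = 0.00607376
  P(Z=B)·L_B = 0.34 × 0.112599 = 0.0382837
  P(Z=C)·L_C = 0.31 × 0.0912182 = 0.0282776
  P(Z=D)·L_D = 0.30 × 0.0493389 = 0.0148017
Denominator: 0.00607376 + 0.0382837 + 0.0282776 + 0.0148017 = 0.0874368
So the posterior for State A is 0.00607376 / 0.0874368 ≈ 0.069.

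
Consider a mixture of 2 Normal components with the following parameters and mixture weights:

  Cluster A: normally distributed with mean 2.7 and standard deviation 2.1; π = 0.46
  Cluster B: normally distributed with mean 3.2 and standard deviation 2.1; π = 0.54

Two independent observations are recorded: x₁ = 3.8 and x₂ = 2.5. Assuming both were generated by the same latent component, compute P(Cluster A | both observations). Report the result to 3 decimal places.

Apply Bayes' rule: the posterior for each component is proportional to its prior times its likelihood at x.
Since both observations come from the same component, the likelihood for component k is f_k(x₁)·f_k(x₂).
  f_A = [(1/(2.1·√(2π)))·exp(−(3.8−2.7)²/(2·2.1²)) = 0.189973·exp(-0.13719) = 0.165619] × [0.189113] = 0.0313207
  f_B = [(1/(2.1·√(2π)))·exp(−(3.8−3.2)²/(2·2.1²)) = 0.189973·exp(-0.04082) = 0.182375] × [0.179706] = 0.0327739
Weight by the priors:
  π_A·f_A = 0.46 × 0.0313207 = 0.0144075
  π_B·f_B = 0.54 × 0.0327739 = 0.0176979
Denominator: 0.0144075 + 0.0176979 = 0.0321054
Responsibility of Cluster A: 0.0144075 / 0.0321054 ≈ 0.449

0.449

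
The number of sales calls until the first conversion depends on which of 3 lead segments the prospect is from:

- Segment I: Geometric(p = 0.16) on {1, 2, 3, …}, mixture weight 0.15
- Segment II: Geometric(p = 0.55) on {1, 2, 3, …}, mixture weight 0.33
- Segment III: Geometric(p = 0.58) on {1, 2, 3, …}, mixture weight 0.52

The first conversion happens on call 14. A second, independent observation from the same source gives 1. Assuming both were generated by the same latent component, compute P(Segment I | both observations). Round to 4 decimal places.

Posterior ∝ prior × likelihood, so P(k | x) ∝ π_k f_k(x); normalise over all components.
Since both observations come from the same component, the likelihood for component k is f_k(x₁)·f_k(x₂).
  L_I = [0.0165863] × [0.16] = 0.00265382
  L_II = [1.70657e-05] × [0.55] = 9.38616e-06
  L_III = [7.33954e-06] × [0.58] = 4.25693e-06
Weight by the priors:
  π_I·L_I = 0.15 × 0.00265382 = 0.000398072
  π_II·L_II = 0.33 × 9.38616e-06 = 3.09743e-06
  π_III·L_III = 0.52 × 4.25693e-06 = 2.2136e-06
Denominator: 0.000398072 + 3.09743e-06 + 2.2136e-06 = 0.000403383
So the posterior for Segment I is 0.000398072 / 0.000403383 ≈ 0.9868.

0.9868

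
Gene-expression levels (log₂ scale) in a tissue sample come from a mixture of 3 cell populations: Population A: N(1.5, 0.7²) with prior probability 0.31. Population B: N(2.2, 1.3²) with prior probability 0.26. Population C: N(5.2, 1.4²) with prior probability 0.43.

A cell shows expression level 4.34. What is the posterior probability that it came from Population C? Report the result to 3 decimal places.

Apply Bayes' rule: the posterior for each component is proportional to its prior times its likelihood at x.
Normal densities:
  p_A = 0.000151873
  p_B = 0.0791656
  p_C = 0.235962
Weight by the priors:
  π_A·p_A = 0.31 × 0.000151873 = 4.70805e-05
  π_B·p_B = 0.26 × 0.0791656 = 0.020583
  π_C·p_C = 0.43 × 0.235962 = 0.101464
Marginal: 4.70805e-05 + 0.020583 + 0.101464 = 0.122094
P(Population C | 4.34) = 0.101464 / 0.122094 ≈ 0.831

0.831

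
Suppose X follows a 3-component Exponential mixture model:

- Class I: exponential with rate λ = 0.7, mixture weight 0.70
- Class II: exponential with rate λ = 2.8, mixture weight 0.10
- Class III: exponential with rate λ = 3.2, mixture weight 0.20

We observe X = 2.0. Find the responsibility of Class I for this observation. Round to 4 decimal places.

Apply Bayes' rule: the posterior for each component is proportional to its prior times its likelihood at x.
Evaluate each component's likelihood at the observed value:
  L_I = 0.172618
  L_II = 0.010354
  L_III = 0.00531698
Weight by the priors:
  π_I·L_I = 0.70 × 0.172618 = 0.120833
  π_II·L_II = 0.10 × 0.010354 = 0.0010354
  π_III·L_III = 0.20 × 0.00531698 = 0.0010634
Normaliser: 0.120833 + 0.0010354 + 0.0010634 = 0.122931
So the posterior for Class I is 0.120833 / 0.122931 ≈ 0.9829.

0.9829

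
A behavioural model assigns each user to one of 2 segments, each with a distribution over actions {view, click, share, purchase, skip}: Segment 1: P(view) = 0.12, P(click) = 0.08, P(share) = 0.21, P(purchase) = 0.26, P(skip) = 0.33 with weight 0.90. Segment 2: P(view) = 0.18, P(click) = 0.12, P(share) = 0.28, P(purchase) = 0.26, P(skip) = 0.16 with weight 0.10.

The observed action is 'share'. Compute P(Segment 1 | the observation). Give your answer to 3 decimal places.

Apply Bayes' rule: the posterior for each component is proportional to its prior times its likelihood at x.
Evaluate each component's likelihood at the observed value:
  p_1 = 0.21
  p_2 = 0.28
Weight by the priors:
  w_1·p_1 = 0.90 × 0.21 = 0.189
  w_2·p_2 = 0.10 × 0.28 = 0.028
Sum: 0.189 + 0.028 = 0.217
P(Segment 1 | data) = 0.189 / 0.217 ≈ 0.871

0.871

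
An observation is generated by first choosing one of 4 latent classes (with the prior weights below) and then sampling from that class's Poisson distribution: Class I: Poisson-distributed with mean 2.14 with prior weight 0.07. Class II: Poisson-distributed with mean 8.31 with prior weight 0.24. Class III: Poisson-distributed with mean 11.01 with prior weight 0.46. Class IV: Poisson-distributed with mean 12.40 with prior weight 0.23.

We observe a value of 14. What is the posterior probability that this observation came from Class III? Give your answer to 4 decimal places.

Posterior ∝ prior × likelihood, so P(k | x) ∝ π_k f_k(x); normalise over all components.
Poisson probabilities:
  f_I = 5.70157e-08
  f_II = 0.0211358
  f_III = 0.0729511
  f_IV = 0.0959939
Prior × likelihood for each component:
  π_I·f_I = 0.07 × 5.70157e-08 = 3.9911e-09
  π_II·f_II = 0.24 × 0.0211358 = 0.00507259
  π_III·f_III = 0.46 × 0.0729511 = 0.0335575
  π_IV·f_IV = 0.23 × 0.0959939 = 0.0220786
Marginal: 3.9911e-09 + 0.00507259 + 0.0335575 + 0.0220786 = 0.0607087
P(Class III | data) ≈ 0.5528

0.5528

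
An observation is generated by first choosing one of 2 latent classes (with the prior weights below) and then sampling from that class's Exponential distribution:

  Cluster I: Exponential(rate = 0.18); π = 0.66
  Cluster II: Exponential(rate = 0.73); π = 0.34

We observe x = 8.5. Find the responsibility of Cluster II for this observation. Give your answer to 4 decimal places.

0.0191

The responsibility of component k is π_k f_k(x) divided by Σ_j π_j f_j(x).
Exponential densities:
  L_I = 0.18·e^(−0.18·8.5) = 0.18·e^(−1.5300) = 0.0389764
  L_II = 0.73·e^(−0.73·8.5) = 0.73·e^(−6.2050) = 0.0014741
Weight by the priors:
  π_I·L_I = 0.66 × 0.0389764 = 0.0257244
  π_II·L_II = 0.34 × 0.0014741 = 0.000501192
Evidence: 0.0257244 + 0.000501192 = 0.0262256
P(Cluster II | data) = 0.000501192 / 0.0262256 ≈ 0.0191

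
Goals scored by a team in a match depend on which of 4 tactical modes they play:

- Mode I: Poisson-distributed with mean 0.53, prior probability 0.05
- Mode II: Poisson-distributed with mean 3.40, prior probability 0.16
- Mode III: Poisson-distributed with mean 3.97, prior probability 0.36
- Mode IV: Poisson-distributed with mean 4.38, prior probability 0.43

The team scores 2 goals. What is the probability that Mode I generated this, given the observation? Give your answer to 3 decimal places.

0.029

P(component k | x) = P(Z=k)·f_k(x) / marginal(x), where marginal(x) = Σ_j P(Z=j)·f_j(x).
Evaluate each component's likelihood at the observed value:
  f_I = e^(−0.53)·0.53^2/2! = 0.0826696
  f_II = e^(−3.40)·3.40^2/2! = 0.192898
  f_III = e^(−3.97)·3.97^2/2! = 0.148731
  f_IV = e^(−4.38)·4.38^2/2! = 0.120146
Weight by the priors:
  P(Z=I)·f_I = 0.05 × 0.0826696 = 0.00413348
  P(Z=II)·f_II = 0.16 × 0.192898 = 0.0308636
  P(Z=III)·f_III = 0.36 × 0.148731 = 0.0535432
  P(Z=IV)·f_IV = 0.43 × 0.120146 = 0.0516627
Evidence: 0.00413348 + 0.0308636 + 0.0535432 + 0.0516627 = 0.140203
Responsibility of Mode I: 0.00413348 / 0.140203 ≈ 0.029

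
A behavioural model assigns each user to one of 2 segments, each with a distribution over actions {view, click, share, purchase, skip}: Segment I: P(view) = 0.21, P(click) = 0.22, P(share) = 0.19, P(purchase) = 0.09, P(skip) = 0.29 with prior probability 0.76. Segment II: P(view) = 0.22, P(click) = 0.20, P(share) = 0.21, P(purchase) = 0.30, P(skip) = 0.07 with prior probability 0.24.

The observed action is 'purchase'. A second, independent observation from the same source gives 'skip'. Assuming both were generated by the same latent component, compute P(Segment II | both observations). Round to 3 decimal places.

Apply Bayes' rule: the posterior for each component is proportional to its prior times its likelihood at x.
Since both observations come from the same component, the likelihood for component k is f_k(x₁)·f_k(x₂).
  p_I = [P(purchase | comp) = 0.09] × [0.29] = 0.0261
  p_II = [P(purchase | comp) = 0.30] × [0.07] = 0.021
Multiply by the mixture weights:
  π_I·p_I = 0.76 × 0.0261 = 0.019836
  π_II·p_II = 0.24 × 0.021 = 0.00504
Sum: 0.019836 + 0.00504 = 0.024876
Responsibility of Segment II: 0.00504 / 0.024876 ≈ 0.203

0.203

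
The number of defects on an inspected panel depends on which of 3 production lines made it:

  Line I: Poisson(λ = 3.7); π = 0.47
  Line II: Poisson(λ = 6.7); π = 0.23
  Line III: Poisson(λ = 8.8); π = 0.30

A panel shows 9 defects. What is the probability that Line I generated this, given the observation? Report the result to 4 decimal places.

0.0642

Apply Bayes' rule: the posterior for each component is proportional to its prior times its likelihood at x.
Evaluate each component's likelihood at the observed value:
  p_I = e^(−3.7)·3.7^9/9! = 0.00885448
  p_II = e^(−6.7)·6.7^9/9! = 0.0922863
  p_III = e^(−8.8)·8.8^9/9! = 0.131459
Weight by the priors:
  π_I·p_I = 0.47 × 0.00885448 = 0.0041616
  π_II·p_II = 0.23 × 0.0922863 = 0.0212258
  π_III·p_III = 0.30 × 0.131459 = 0.0394376
Sum: 0.0041616 + 0.0212258 + 0.0394376 = 0.0648251
So the posterior for Line I is 0.0041616 / 0.0648251 ≈ 0.0642.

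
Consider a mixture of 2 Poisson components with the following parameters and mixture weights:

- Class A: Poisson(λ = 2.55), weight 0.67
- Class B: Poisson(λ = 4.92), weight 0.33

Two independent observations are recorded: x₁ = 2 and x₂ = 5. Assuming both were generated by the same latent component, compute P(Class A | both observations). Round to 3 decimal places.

P(component k | x) = w_k·f_k(x) / marginal(x), where marginal(x) = Σ_j w_j·f_j(x).
Since both observations come from the same component, the likelihood for component k is f_k(x₁)·f_k(x₂).
  f_A = [0.253863] × [0.0701566] = 0.0178102
  f_B = [0.0883428] × [0.175354] = 0.0154913
Multiply by the mixture weights:
  w_A·f_A = 0.67 × 0.0178102 = 0.0119328
  w_B·f_B = 0.33 × 0.0154913 = 0.00511212
Normaliser: 0.0119328 + 0.00511212 = 0.0170449
P(Class A | x₁,x₂) = 0.0119328 / 0.0170449 ≈ 0.700

0.700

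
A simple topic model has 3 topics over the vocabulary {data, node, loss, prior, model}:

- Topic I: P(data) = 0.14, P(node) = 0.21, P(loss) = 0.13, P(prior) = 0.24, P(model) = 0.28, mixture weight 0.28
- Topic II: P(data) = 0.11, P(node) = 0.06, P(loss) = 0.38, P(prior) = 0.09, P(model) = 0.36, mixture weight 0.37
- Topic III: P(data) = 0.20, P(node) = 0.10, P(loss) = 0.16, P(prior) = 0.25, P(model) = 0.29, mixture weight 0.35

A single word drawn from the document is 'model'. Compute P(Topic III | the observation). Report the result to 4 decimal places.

By Bayes' theorem, P(k | x) = w_k f_k(x) / Σ_j w_j f_j(x).
Evaluate each component's likelihood at the observed value:
  L_I = 0.28
  L_II = 0.36
  L_III = 0.29
Weight by the priors:
  w_I·L_I = 0.28 × 0.28 = 0.0784
  w_II·L_II = 0.37 × 0.36 = 0.1332
  w_III·L_III = 0.35 × 0.29 = 0.1015
Evidence: 0.0784 + 0.1332 + 0.1015 = 0.3131
Responsibility of Topic III: 0.1015 / 0.3131 ≈ 0.3242

0.3242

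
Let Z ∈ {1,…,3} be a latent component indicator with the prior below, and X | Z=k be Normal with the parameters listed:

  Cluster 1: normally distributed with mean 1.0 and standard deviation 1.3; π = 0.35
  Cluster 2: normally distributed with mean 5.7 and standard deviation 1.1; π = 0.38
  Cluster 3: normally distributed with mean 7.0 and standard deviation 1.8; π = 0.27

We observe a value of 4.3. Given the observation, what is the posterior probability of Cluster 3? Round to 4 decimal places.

The responsibility of component k is P(Z=k) f_k(x) divided by Σ_j P(Z=j) f_j(x).
Normal densities:
  f_1 = (1/(1.3·√(2π)))·exp(−(4.3−1.0)²/(2·1.3²)) = 0.306879·exp(-3.22189) = 0.0122382
  f_2 = (1/(1.1·√(2π)))·exp(−(4.3−5.7)²/(2·1.1²)) = 0.362675·exp(-0.80992) = 0.161352
  f_3 = (1/(1.8·√(2π)))·exp(−(4.3−7.0)²/(2·1.8²)) = 0.221635·exp(-1.12500) = 0.0719542
Multiply by the mixture weights:
  P(Z=1)·f_1 = 0.35 × 0.0122382 = 0.00428336
  P(Z=2)·f_2 = 0.38 × 0.161352 = 0.0613138
  P(Z=3)·f_3 = 0.27 × 0.0719542 = 0.0194276
Evidence: 0.00428336 + 0.0613138 + 0.0194276 = 0.0850248
Responsibility of Cluster 3: 0.0194276 / 0.0850248 ≈ 0.2285

0.2285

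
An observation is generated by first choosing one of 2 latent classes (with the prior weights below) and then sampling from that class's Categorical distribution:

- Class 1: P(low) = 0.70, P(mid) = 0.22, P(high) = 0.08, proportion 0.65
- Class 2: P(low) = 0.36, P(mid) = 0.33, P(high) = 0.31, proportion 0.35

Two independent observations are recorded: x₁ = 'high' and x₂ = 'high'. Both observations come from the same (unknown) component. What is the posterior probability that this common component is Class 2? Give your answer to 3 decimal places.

0.890

The responsibility of component k is w_k f_k(x) divided by Σ_j w_j f_j(x).
Since both observations come from the same component, the likelihood for component k is f_k(x₁)·f_k(x₂).
  L_1 = [P(high | comp) = 0.08] × [0.08] = 0.0064
  L_2 = [P(high | comp) = 0.31] × [0.31] = 0.0961
Prior × likelihood for each component:
  w_1·L_1 = 0.65 × 0.0064 = 0.00416
  w_2·L_2 = 0.35 × 0.0961 = 0.033635
Normaliser: 0.00416 + 0.033635 = 0.037795
P(Class 2 | x₁,x₂) = 0.033635 / 0.037795 ≈ 0.890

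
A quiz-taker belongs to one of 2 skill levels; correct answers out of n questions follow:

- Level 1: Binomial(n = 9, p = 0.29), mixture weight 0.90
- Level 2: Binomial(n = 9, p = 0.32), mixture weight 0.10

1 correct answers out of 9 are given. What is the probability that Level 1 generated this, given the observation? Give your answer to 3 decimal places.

0.920

Posterior ∝ prior × likelihood, so P(k | x) ∝ w_k f_k(x); normalise over all components.
Binomial probabilities:
  L_1 = C(9,1)·0.29^1·0.71^8 = 9·0.29·0.0645754 = 0.168542
  L_2 = C(9,1)·0.32^1·0.68^8 = 9·0.32·0.0457163 = 0.131663
Weight by the priors:
  w_1·L_1 = 0.90 × 0.168542 = 0.151688
  w_2·L_2 = 0.10 × 0.131663 = 0.0131663
Denominator: 0.151688 + 0.0131663 = 0.164854
So the posterior for Level 1 is 0.151688 / 0.164854 ≈ 0.920.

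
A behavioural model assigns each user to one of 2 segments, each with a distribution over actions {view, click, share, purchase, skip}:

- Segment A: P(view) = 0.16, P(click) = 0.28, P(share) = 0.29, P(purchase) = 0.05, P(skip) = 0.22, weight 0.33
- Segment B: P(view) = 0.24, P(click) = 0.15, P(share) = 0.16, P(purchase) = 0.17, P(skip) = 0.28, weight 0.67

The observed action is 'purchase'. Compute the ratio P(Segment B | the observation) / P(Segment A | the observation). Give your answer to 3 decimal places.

The posterior odds equal the prior odds times the likelihood ratio: (π_i/π_j)·(f_i(x)/f_j(x)).
Evaluate each component's likelihood at the observed value:
  p_A = P(purchase | comp) = 0.05
  p_B = P(purchase | comp) = 0.17
Odds = (0.67/0.33) × (0.17/0.05) = 2.0303 × 3.4 ≈ 6.903

6.903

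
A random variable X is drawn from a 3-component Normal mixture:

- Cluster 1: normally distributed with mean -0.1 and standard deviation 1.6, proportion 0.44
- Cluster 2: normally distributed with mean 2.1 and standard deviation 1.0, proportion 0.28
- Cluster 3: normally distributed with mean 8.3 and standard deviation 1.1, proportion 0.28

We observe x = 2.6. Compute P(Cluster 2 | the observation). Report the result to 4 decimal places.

The responsibility of component k is w_k f_k(x) divided by Σ_j w_j f_j(x).
Normal densities:
  L_1 = (1/(1.6·√(2π)))·exp(−(2.6−-0.1)²/(2·1.6²)) = 0.249339·exp(-1.42383) = 0.0600384
  L_2 = (1/(1.0·√(2π)))·exp(−(2.6−2.1)²/(2·1.0²)) = 0.398942·exp(-0.12500) = 0.352065
  L_3 = (1/(1.1·√(2π)))·exp(−(2.6−8.3)²/(2·1.1²)) = 0.362675·exp(-13.42562) = 5.35605e-07
Unnormalised posteriors:
  w_1·L_1 = 0.44 × 0.0600384 = 0.0264169
  w_2·L_2 = 0.28 × 0.352065 = 0.0985783
  w_3·L_3 = 0.28 × 5.35605e-07 = 1.49969e-07
Sum: 0.0264169 + 0.0985783 + 1.49969e-07 = 0.124995
Responsibility of Cluster 2: 0.0985783 / 0.124995 ≈ 0.7887

0.7887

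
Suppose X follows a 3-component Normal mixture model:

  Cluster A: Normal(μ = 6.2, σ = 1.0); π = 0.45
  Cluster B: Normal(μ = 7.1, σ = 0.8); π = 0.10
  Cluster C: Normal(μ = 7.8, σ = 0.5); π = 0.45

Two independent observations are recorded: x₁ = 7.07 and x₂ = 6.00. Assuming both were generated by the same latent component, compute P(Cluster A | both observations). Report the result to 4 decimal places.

The responsibility of component k is π_k f_k(x) divided by Σ_j π_j f_j(x).
Since both observations come from the same component, the likelihood for component k is f_k(x₁)·f_k(x₂).
  L_A = [(1/(1.0·√(2π)))·exp(−(7.07−6.2)²/(2·1.0²)) = 0.398942·exp(-0.37845) = 0.273244] × [0.391043] = 0.10685
  L_B = [(1/(0.8·√(2π)))·exp(−(7.07−7.1)²/(2·0.8²)) = 0.498678·exp(-0.00070) = 0.498327] × [0.193765] = 0.0965586
  L_C = [(1/(0.5·√(2π)))·exp(−(7.07−7.8)²/(2·0.5²)) = 0.797885·exp(-1.06580) = 0.274833] × [0.0012238] = 0.000336342
Unnormalised posteriors:
  π_A·L_A = 0.45 × 0.10685 = 0.0480826
  π_B·L_B = 0.10 × 0.0965586 = 0.00965586
  π_C·L_C = 0.45 × 0.000336342 = 0.000151354
Denominator: 0.0480826 + 0.00965586 + 0.000151354 = 0.0578898
So the posterior for Cluster A is 0.0480826 / 0.0578898 ≈ 0.8306.

0.8306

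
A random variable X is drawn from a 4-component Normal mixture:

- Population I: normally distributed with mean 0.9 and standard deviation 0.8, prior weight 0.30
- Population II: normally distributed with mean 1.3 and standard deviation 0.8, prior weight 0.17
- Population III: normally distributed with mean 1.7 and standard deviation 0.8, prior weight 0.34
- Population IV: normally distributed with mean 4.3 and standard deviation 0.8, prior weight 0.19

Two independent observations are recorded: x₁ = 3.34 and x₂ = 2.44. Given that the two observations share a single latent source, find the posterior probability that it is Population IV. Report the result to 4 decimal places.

By Bayes' theorem, P(k | x) = w_k f_k(x) / Σ_j w_j f_j(x).
Since both observations come from the same component, the likelihood for component k is f_k(x₁)·f_k(x₂).
  p_I = [(1/(0.8·√(2π)))·exp(−(3.34−0.9)²/(2·0.8²)) = 0.498678·exp(-4.65125) = 0.0047622] × [0.0781905] = 0.000372359
  p_II = [(1/(0.8·√(2π)))·exp(−(3.34−1.3)²/(2·0.8²)) = 0.498678·exp(-3.25125) = 0.0193117] × [0.180666] = 0.00348896
  p_III = [(1/(0.8·√(2π)))·exp(−(3.34−1.7)²/(2·0.8²)) = 0.498678·exp(-2.10125) = 0.06099] × [0.325105] = 0.0198282
  p_IV = [(1/(0.8·√(2π)))·exp(−(3.34−4.3)²/(2·0.8²)) = 0.498678·exp(-0.72000) = 0.242733] × [0.0334198] = 0.00811207
Unnormalised posteriors:
  w_I·p_I = 0.30 × 0.000372359 = 0.000111708
  w_II·p_II = 0.17 × 0.00348896 = 0.000593123
  w_III·p_III = 0.34 × 0.0198282 = 0.00674157
  w_IV·p_IV = 0.19 × 0.00811207 = 0.00154129
Marginal: 0.000111708 + 0.000593123 + 0.00674157 + 0.00154129 = 0.0089877
Responsibility of Population IV: 0.00154129 / 0.0089877 ≈ 0.1715

0.1715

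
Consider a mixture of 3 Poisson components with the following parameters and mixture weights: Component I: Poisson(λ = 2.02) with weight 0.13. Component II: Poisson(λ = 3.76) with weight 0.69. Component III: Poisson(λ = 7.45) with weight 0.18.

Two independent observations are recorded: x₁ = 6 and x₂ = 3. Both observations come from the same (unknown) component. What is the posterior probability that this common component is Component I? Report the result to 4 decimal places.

0.0207

Posterior ∝ prior × likelihood, so P(k | x) ∝ π_k f_k(x); normalise over all components.
Since both observations come from the same component, the likelihood for component k is f_k(x₁)·f_k(x₂).
  f_I = [e^(−2.02)·2.02^6/6! = 0.012517] × [0.182233] = 0.00228102
  f_II = [e^(−3.76)·3.76^6/6! = 0.0913792] × [0.206284] = 0.01885
  f_III = [e^(−7.45)·7.45^6/6! = 0.138074] × [0.0400704] = 0.00553267
Prior × likelihood for each component:
  π_I·f_I = 0.13 × 0.00228102 = 0.000296532
  π_II·f_II = 0.69 × 0.01885 = 0.0130065
  π_III·f_III = 0.18 × 0.00553267 = 0.000995881
Denominator: 0.000296532 + 0.0130065 + 0.000995881 = 0.0142989
Responsibility of Component I: 0.000296532 / 0.0142989 ≈ 0.0207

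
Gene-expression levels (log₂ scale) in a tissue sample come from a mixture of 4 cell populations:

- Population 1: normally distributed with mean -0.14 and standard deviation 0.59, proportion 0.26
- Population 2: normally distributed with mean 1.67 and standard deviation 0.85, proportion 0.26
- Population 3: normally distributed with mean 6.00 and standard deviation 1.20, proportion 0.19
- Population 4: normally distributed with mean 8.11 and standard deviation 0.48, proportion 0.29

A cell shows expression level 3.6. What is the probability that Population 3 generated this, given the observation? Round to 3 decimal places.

0.480

By Bayes' theorem, P(k | x) = w_k f_k(x) / Σ_j w_j f_j(x).
Component likelihoods at x = 3.6:
  L_1 = (1/(0.59·√(2π)))·exp(−(3.6−-0.14)²/(2·0.59²)) = 0.676173·exp(-20.09135) = 1.27202e-09
  L_2 = (1/(0.85·√(2π)))·exp(−(3.6−1.67)²/(2·0.85²)) = 0.469344·exp(-2.57779) = 0.0356429
  L_3 = (1/(1.20·√(2π)))·exp(−(3.6−6.00)²/(2·1.20²)) = 0.332452·exp(-2.00000) = 0.0449925
  L_4 = (1/(0.48·√(2π)))·exp(−(3.6−8.11)²/(2·0.48²)) = 0.831130·exp(-44.14084) = 5.61752e-20
Prior × likelihood for each component:
  w_1·L_1 = 0.26 × 1.27202e-09 = 3.30725e-10
  w_2·L_2 = 0.26 × 0.0356429 = 0.00926716
  w_3·L_3 = 0.19 × 0.0449925 = 0.00854857
  w_4·L_4 = 0.29 × 5.61752e-20 = 1.62908e-20
Evidence: 3.30725e-10 + 0.00926716 + 0.00854857 + 1.62908e-20 = 0.0178157
So the posterior for Population 3 is 0.00854857 / 0.0178157 ≈ 0.480.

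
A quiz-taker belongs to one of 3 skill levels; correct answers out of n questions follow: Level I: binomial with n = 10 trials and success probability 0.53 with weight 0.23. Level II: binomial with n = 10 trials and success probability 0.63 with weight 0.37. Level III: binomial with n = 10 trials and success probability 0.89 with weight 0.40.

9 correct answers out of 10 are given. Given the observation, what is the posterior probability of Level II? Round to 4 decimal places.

0.1195

Posterior ∝ prior × likelihood, so P(k | x) ∝ π_k f_k(x); normalise over all components.
Component likelihoods at x = 9 correct answers out of 10:
  L_I = 0.0155089
  L_II = 0.0578451
  L_III = 0.385392
Weight by the priors:
  π_I·L_I = 0.23 × 0.0155089 = 0.00356704
  π_II·L_II = 0.37 × 0.0578451 = 0.0214027
  π_III·L_III = 0.40 × 0.385392 = 0.154157
Marginal: 0.00356704 + 0.0214027 + 0.154157 = 0.179127
So the posterior for Level II is 0.0214027 / 0.179127 ≈ 0.1195.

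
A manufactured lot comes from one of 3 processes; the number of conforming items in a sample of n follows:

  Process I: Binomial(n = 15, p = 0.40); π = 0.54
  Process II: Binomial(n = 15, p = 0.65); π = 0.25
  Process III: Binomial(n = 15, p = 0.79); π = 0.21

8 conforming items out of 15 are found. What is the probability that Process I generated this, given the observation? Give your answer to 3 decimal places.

Apply Bayes' rule: the posterior for each component is proportional to its prior times its likelihood at x.
Binomial probabilities:
  f_I = C(15,8)·0.40^8·0.60^7 = 6435·0.00065536·0.0279936 = 0.118056
  f_II = C(15,8)·0.65^8·0.35^7 = 6435·0.0318645·0.000643393 = 0.131926
  f_III = C(15,8)·0.79^8·0.21^7 = 6435·0.151711·1.80109e-05 = 0.0175833
Unnormalised posteriors:
  P(Z=I)·f_I = 0.54 × 0.118056 = 0.0637501
  P(Z=II)·f_II = 0.25 × 0.131926 = 0.0329816
  P(Z=III)·f_III = 0.21 × 0.0175833 = 0.00369249
Denominator: 0.0637501 + 0.0329816 + 0.00369249 = 0.100424
Responsibility of Process I: 0.0637501 / 0.100424 ≈ 0.635

0.635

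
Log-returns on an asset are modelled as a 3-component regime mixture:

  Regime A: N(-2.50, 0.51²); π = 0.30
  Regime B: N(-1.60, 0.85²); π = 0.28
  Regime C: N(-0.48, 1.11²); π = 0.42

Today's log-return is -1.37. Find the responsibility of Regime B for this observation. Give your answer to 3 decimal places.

Posterior ∝ prior × likelihood, so P(k | x) ∝ w_k f_k(x); normalise over all components.
Component likelihoods at x = -1.37:
  p_A = (1/(0.51·√(2π)))·exp(−(-1.37−-2.50)²/(2·0.51²)) = 0.782240·exp(-2.45463) = 0.0671903
  p_B = (1/(0.85·√(2π)))·exp(−(-1.37−-1.60)²/(2·0.85²)) = 0.469344·exp(-0.03661) = 0.452472
  p_C = (1/(1.11·√(2π)))·exp(−(-1.37−-0.48)²/(2·1.11²)) = 0.359407·exp(-0.32144) = 0.260607
Prior × likelihood for each component:
  w_A·p_A = 0.30 × 0.0671903 = 0.0201571
  w_B·p_B = 0.28 × 0.452472 = 0.126692
  w_C·p_C = 0.42 × 0.260607 = 0.109455
Marginal: 0.0201571 + 0.126692 + 0.109455 = 0.256304
Responsibility of Regime B: 0.126692 / 0.256304 ≈ 0.494

0.494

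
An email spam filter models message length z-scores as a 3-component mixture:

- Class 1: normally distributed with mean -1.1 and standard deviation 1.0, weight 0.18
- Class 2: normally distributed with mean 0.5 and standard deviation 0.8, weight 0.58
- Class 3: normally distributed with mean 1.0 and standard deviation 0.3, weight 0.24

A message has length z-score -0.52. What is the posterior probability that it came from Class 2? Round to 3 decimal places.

0.679

Posterior ∝ prior × likelihood, so P(k | x) ∝ P(Z=k) f_k(x); normalise over all components.
Normal densities:
  L_1 = (1/(1.0·√(2π)))·exp(−(-0.52−-1.1)²/(2·1.0²)) = 0.398942·exp(-0.16820) = 0.33718
  L_2 = (1/(0.8·√(2π)))·exp(−(-0.52−0.5)²/(2·0.8²)) = 0.498678·exp(-0.81281) = 0.221218
  L_3 = (1/(0.3·√(2π)))·exp(−(-0.52−1.0)²/(2·0.3²)) = 1.329808·exp(-12.83556) = 3.54305e-06
Unnormalised posteriors:
  P(Z=1)·L_1 = 0.18 × 0.33718 = 0.0606924
  P(Z=2)·L_2 = 0.58 × 0.221218 = 0.128306
  P(Z=3)·L_3 = 0.24 × 3.54305e-06 = 8.50333e-07
Evidence: 0.0606924 + 0.128306 + 8.50333e-07 = 0.189
P(Class 2 | -0.52) = 0.128306 / 0.189 ≈ 0.679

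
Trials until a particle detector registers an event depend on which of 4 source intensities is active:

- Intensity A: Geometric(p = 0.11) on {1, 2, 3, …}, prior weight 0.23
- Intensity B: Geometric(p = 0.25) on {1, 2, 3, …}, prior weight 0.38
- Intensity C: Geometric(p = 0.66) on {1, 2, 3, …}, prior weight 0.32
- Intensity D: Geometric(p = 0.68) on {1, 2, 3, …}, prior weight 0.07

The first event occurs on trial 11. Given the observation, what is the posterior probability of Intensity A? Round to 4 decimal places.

The responsibility of component k is w_k f_k(x) divided by Σ_j w_j f_j(x).
Geometric probabilities:
  L_A = 0.0342999
  L_B = 0.0140784
  L_C = 1.36249e-05
  L_D = 7.65612e-06
Unnormalised posteriors:
  w_A·L_A = 0.23 × 0.0342999 = 0.00788898
  w_B·L_B = 0.38 × 0.0140784 = 0.00534978
  w_C·L_C = 0.32 × 1.36249e-05 = 4.35997e-06
  w_D·L_D = 0.07 × 7.65612e-06 = 5.35928e-07
Sum: 0.00788898 + 0.00534978 + 4.35997e-06 + 5.35928e-07 = 0.0132437
Responsibility of Intensity A: 0.00788898 / 0.0132437 ≈ 0.5957

0.5957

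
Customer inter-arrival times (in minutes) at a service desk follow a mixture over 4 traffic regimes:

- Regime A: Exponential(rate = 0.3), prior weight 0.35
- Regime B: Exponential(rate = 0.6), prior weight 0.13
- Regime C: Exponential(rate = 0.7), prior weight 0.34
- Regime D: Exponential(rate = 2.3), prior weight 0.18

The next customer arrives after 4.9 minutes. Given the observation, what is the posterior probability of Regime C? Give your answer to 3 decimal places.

0.214

By Bayes' theorem, P(k | x) = P(Z=k) f_k(x) / Σ_j P(Z=j) f_j(x).
Component likelihoods at x = 4.9 minutes:
  L_A = 0.0689776
  L_B = 0.0317194
  L_C = 0.0226709
  L_D = 2.93244e-05
Multiply by the mixture weights:
  P(Z=A)·L_A = 0.35 × 0.0689776 = 0.0241422
  P(Z=B)·L_B = 0.13 × 0.0317194 = 0.00412353
  P(Z=C)·L_C = 0.34 × 0.0226709 = 0.00770809
  P(Z=D)·L_D = 0.18 × 2.93244e-05 = 5.27839e-06
Marginal: 0.0241422 + 0.00412353 + 0.00770809 + 5.27839e-06 = 0.0359791
So the posterior for Regime C is 0.00770809 / 0.0359791 ≈ 0.214.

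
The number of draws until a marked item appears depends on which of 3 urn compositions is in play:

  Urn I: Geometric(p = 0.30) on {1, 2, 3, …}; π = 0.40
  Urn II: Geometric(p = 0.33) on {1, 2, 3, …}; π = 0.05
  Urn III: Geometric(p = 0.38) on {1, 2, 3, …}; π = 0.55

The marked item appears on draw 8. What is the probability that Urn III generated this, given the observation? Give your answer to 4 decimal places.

P(component k | x) = π_k·f_k(x) / marginal(x), where marginal(x) = Σ_j π_j·f_j(x).
Component likelihoods at x = 8:
  L_I = 0.30·(1−0.30)^7 = 0.30·0.0823543 = 0.0247063
  L_II = 0.33·(1−0.33)^7 = 0.33·0.0606071 = 0.0200003
  L_III = 0.38·(1−0.38)^7 = 0.38·0.0352161 = 0.0133821
Prior × likelihood for each component:
  π_I·L_I = 0.40 × 0.0247063 = 0.00988252
  π_II·L_II = 0.05 × 0.0200003 = 0.00100002
  π_III·L_III = 0.55 × 0.0133821 = 0.00736017
Evidence: 0.00988252 + 0.00100002 + 0.00736017 = 0.0182427
P(Urn III | 8) = 0.00736017 / 0.0182427 ≈ 0.4035

0.4035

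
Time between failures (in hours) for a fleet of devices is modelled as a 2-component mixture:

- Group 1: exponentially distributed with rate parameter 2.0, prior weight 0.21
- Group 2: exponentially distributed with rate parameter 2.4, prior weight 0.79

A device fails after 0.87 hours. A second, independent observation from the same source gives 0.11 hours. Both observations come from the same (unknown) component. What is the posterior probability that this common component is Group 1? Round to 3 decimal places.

Posterior ∝ prior × likelihood, so P(k | x) ∝ P(Z=k) f_k(x); normalise over all components.
Since both observations come from the same component, the likelihood for component k is f_k(x₁)·f_k(x₂).
  f_1 = [0.351041] × [1.60504] = 0.563434
  f_2 = [0.297443] × [1.84314] = 0.548229
Unnormalised posteriors:
  P(Z=1)·f_1 = 0.21 × 0.563434 = 0.118321
  P(Z=2)·f_2 = 0.79 × 0.548229 = 0.433101
Sum: 0.118321 + 0.433101 = 0.551422
So the posterior for Group 1 is 0.118321 / 0.551422 ≈ 0.215.

0.215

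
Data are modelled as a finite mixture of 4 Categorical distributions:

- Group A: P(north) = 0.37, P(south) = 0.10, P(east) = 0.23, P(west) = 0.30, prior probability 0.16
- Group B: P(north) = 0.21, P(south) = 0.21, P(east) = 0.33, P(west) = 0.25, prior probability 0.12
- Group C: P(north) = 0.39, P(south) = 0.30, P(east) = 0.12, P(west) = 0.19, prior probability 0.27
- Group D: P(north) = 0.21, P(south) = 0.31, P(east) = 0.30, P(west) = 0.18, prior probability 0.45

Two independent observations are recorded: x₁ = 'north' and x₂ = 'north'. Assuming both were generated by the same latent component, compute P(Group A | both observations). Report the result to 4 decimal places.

P(component k | x) = π_k·f_k(x) / marginal(x), where marginal(x) = Σ_j π_j·f_j(x).
Since both observations come from the same component, the likelihood for component k is f_k(x₁)·f_k(x₂).
  f_A = [P(north | comp) = 0.37] × [0.37] = 0.1369
  f_B = [P(north | comp) = 0.21] × [0.21] = 0.0441
  f_C = [P(north | comp) = 0.39] × [0.39] = 0.1521
  f_D = [P(north | comp) = 0.21] × [0.21] = 0.0441
Unnormalised posteriors:
  π_A·f_A = 0.16 × 0.1369 = 0.021904
  π_B·f_B = 0.12 × 0.0441 = 0.005292
  π_C·f_C = 0.27 × 0.1521 = 0.041067
  π_D·f_D = 0.45 × 0.0441 = 0.019845
Evidence: 0.021904 + 0.005292 + 0.041067 + 0.019845 = 0.088108
Responsibility of Group A: 0.021904 / 0.088108 ≈ 0.2486

0.2486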